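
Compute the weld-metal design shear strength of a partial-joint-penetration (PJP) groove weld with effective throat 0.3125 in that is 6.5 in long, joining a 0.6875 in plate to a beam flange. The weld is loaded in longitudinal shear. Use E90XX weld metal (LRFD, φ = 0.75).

E90XX → F_EXX = 90 ksi.
Effective throat (given) t_e = 0.3125 in.
A_we = 0.3125 × 6.5 = 2.031 in².
F_nw = 0.6 F_EXX = 54 ksi.
φR_n = 0.75 × 54 × 2.031 = 82.27 kip.

φR_n ≈ 82.3 kip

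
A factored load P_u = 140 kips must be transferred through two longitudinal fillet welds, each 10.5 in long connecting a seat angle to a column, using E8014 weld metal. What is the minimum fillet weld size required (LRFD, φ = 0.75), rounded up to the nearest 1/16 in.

E80XX → F_EXX = 80 ksi.
Total weld length L = 21 in.
Required throat t_e = P_u / (φ × 0.6 F_EXX × L) = 140 / (0.75 × 0.6 × 80 × 21) = 0.1852 in.
Required leg w = t_e / 0.707 = 0.2619 in → use 5/16 in.

w = 5/16 in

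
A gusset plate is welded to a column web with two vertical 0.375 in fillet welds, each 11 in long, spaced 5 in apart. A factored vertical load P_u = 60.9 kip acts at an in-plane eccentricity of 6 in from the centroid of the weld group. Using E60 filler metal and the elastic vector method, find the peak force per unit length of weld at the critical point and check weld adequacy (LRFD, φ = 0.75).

f_max ≈ 7.71 kip/in; NOT adequate

E60XX → F_EXX = 60 ksi.
Total weld length L_w = 22 in. Treat welds as unit-width lines.
Polar moment about centroid: J = 2[d³/12 + d(b/2)²] = 2[11³/12 + 11×2.5²] = 359.3 in³.
Direct shear f_v = P/L_w = 60.9 / 22 = 2.768 kip/in (vertical).
Torsion M = P·e = 60.9 × 6 = 365.4 kip·in.
Critical point at (x, y) = (2.5, 5.5) from centroid. f_tx = M·y/J = 5.593 kip/in; f_ty = M·x/J = 2.542 kip/in.
Resultant f_max = √[f_tx² + (f_v + f_ty)²] = √[5.593² + (2.768 + 2.542)²] = 7.712 kip/in.
Capacity per unit length: φr_n = 0.75 × 0.6 × 60 × (0.707 × 0.375) = 7.158 kip/in.
7.712 > 7.158 → NOT adequate.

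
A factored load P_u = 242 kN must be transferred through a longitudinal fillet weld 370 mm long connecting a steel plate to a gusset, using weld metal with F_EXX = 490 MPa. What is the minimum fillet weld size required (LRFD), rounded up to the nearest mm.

Total weld length L = 370 mm.
Required throat t_e = P_u / (φ × 0.6 F_EXX × L) = 242 / (0.75 × 0.6 × 490 × 370 × 10⁻³) = 2.966 mm.
Required leg w = t_e / 0.707 = 4.196 mm → use 5 mm.

w = 5 mm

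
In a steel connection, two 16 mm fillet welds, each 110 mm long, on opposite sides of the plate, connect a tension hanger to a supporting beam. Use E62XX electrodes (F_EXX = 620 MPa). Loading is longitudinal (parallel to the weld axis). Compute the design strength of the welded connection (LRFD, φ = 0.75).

φR_n ≈ 694 kN

Effective throat t_e = 0.707 × 16 = 11.31 mm.
Total length L = 220 mm; A_we = 11.31 × 220 = 2489 mm².
F_nw = 0.6 F_EXX = 0.6 × 620 = 372 MPa.
φR_n = 0.75 × 372 × 2489 × 10⁻³ = 694.3 kN.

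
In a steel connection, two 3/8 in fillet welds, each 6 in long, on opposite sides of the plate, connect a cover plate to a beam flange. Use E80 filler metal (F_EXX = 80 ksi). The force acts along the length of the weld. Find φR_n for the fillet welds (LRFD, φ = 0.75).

Effective throat t_e = 0.707 × 0.375 = 0.2651 in.
Total length L = 12 in; A_we = 0.2651 × 12 = 3.181 in².
F_nw = 0.6 F_EXX = 0.6 × 80 = 48 ksi.
φR_n = 0.75 × 48 × 3.181 = 114.5 kips.

φR_n ≈ 115 kips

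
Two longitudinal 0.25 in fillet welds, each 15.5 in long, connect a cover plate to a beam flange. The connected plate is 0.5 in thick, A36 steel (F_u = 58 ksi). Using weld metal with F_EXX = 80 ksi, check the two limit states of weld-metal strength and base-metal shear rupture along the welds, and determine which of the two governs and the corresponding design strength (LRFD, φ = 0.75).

t_e = 0.707 × 0.25 = 0.1767 in; L = 31 in.
Weld metal: φR_n = 0.75 × 0.6 × 80 × 0.1767 × 31 = 197.3 kip.
Base metal (shear rupture): φR_n = 0.75 × 0.6 × 58 × 0.5 × 31 = 404.5 kip.
Governing: weld metal.

φR_n ≈ 197 kip (weld metal governs)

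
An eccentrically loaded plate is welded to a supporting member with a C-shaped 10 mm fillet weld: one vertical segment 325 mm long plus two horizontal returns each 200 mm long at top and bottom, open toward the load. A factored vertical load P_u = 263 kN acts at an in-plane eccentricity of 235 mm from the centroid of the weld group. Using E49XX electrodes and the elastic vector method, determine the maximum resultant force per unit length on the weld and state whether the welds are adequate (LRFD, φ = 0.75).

E49XX → F_EXX = 490 MPa.
Total weld length L_w = 725 mm. Treat welds as unit-width lines.
Centroid: x̄ = 2×200×100 / 725 = 55.17 mm from the vertical weld.
Polar moment about centroid: J = I_x + I_y = [325³/12 + 2×200×162.5²] + [325×55.17² + 2(200³/12 + 200×44.83²)] = 16550000 mm³.
Direct shear f_v = P/L_w = 263×10³ / 725 = 362.8 N/mm (vertical).
Torsion M = P·e = 263×10³ × 235 = 61805000 N·mm.
Critical point at (x, y) = (144.8, 162.5) from centroid. f_tx = M·y/J = 606.9 N/mm; f_ty = M·x/J = 540.9 N/mm.
Resultant f_max = √[f_tx² + (f_v + f_ty)²] = √[606.9² + (362.8 + 540.9)²] = 1088 N/mm.
Capacity per unit length: φr_n = 0.75 × 0.6 × 490 × (0.707 × 10) = 1559 N/mm.
1088 ≤ 1559 → adequate.

f_max ≈ 1090 N/mm; adequate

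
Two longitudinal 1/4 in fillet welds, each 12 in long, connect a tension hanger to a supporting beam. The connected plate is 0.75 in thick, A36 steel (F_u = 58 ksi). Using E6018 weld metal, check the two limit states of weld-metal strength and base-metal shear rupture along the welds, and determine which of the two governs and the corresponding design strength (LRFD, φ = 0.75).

E60XX → F_EXX = 60 ksi.
t_e = 0.707 × 0.25 = 0.1767 in; L = 24 in.
Weld metal: φR_n = 0.75 × 0.6 × 60 × 0.1767 × 24 = 114.5 kip.
Base metal (shear rupture): φR_n = 0.75 × 0.6 × 58 × 0.75 × 24 = 469.8 kip.
Governing: weld metal.

φR_n ≈ 115 kip (weld metal governs)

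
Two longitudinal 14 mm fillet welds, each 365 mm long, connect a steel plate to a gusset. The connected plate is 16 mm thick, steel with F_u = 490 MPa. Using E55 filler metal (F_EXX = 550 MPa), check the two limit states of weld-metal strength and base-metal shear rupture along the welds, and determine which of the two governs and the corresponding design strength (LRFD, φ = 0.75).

φR_n ≈ 1790 kN (weld metal governs)

t_e = 0.707 × 14 = 9.898 mm; L = 730 mm.
Weld metal: φR_n = 0.75 × 0.6 × 550 × 9.898 × 730 × 10⁻³ = 1788 kN.
Base metal (shear rupture): φR_n = 0.75 × 0.6 × 490 × 16 × 730 × 10⁻³ = 2575 kN.
Governing: weld metal.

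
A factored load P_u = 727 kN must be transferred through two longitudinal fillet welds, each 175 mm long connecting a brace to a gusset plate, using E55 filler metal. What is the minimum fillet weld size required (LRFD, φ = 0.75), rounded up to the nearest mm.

w = 12 mm

E55XX → F_EXX = 550 MPa.
Total weld length L = 350 mm.
Required throat t_e = P_u / (φ × 0.6 F_EXX × L) = 727 / (0.75 × 0.6 × 550 × 350 × 10⁻³) = 8.392 mm.
Required leg w = t_e / 0.707 = 11.87 mm → use 12 mm.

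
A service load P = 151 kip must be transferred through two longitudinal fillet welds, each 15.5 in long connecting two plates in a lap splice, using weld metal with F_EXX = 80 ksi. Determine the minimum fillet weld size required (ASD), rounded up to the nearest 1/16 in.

w = 5/16 in

Total weld length L = 31 in.
Required throat t_e = P × Ω / (0.6 F_EXX × L) = 151 × 2.0 / (0.6 × 80 × 31) = 0.203 in.
Required leg w = t_e / 0.707 = 0.2871 in → use 5/16 in.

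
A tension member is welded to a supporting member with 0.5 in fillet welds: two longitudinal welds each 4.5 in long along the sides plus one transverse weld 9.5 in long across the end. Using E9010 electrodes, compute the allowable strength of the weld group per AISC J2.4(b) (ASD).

R_n/Ω ≈ 209 kip

E90XX → F_EXX = 90 ksi.
t_e = 0.707 × 0.5 = 0.3535 in.
R_nwl = 0.6 × 90 × 0.3535 × 9 = 171.8 kip (longitudinal, 2 welds).
R_nwt = 0.6 × 90 × 0.3535 × 9.5 = 181.3 kip (transverse, base value).
(i) R_nwl + R_nwt = 353.1 kip; (ii) 0.85 R_nwl + 1.5 R_nwt = 418 kip.
R_n = max = 418 kip [governs: (ii)]; R_n/Ω = 209 kip.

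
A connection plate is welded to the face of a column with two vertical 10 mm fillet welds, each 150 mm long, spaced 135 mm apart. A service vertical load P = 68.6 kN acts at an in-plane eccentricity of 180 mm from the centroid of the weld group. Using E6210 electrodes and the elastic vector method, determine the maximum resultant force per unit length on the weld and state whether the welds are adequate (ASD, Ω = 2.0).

E62XX → F_EXX = 620 MPa.
Total weld length L_w = 300 mm. Treat welds as unit-width lines.
Polar moment about centroid: J = 2[d³/12 + d(b/2)²] = 2[150³/12 + 150×67.5²] = 1929000 mm³.
Direct shear f_v = P/L_w = 68.6×10³ / 300 = 228.7 N/mm (vertical).
Torsion M = P·e = 68.6×10³ × 180 = 12348000 N·mm.
Critical point at (x, y) = (67.5, 75) from centroid. f_tx = M·y/J = 480 N/mm; f_ty = M·x/J = 432 N/mm.
Resultant f_max = √[f_tx² + (f_v + f_ty)²] = √[480² + (228.7 + 432)²] = 816.6 N/mm.
Capacity per unit length: r_n/Ω = (1/2.0) × 0.6 × 620 × (0.707 × 10) = 1315 N/mm.
816.6 ≤ 1315 → adequate.

f_max ≈ 817 N/mm; adequate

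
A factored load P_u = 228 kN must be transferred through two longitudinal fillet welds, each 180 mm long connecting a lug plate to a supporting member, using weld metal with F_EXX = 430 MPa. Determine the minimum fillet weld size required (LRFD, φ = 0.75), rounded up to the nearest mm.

Total weld length L = 360 mm.
Required throat t_e = P_u / (φ × 0.6 F_EXX × L) = 228 / (0.75 × 0.6 × 430 × 360 × 10⁻³) = 3.273 mm.
Required leg w = t_e / 0.707 = 4.629 mm → use 5 mm.

w = 5 mm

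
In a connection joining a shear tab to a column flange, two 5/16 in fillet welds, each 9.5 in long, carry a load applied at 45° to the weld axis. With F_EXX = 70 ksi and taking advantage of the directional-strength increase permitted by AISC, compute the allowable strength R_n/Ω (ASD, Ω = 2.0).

R_n/Ω ≈ 114 kips

t_e = 0.707 × 0.3125 = 0.2209 in; A_we = 0.2209 × 19 = 4.198 in².
Directional factor: 1.0 + 0.5 sin^1.5(45°) = 1.297.
F_nw = 0.6 × 70 × 1.297 = 54.49 ksi.
R_n/Ω = (54.49 × 4.198) / 2.0 = 114.4 kips.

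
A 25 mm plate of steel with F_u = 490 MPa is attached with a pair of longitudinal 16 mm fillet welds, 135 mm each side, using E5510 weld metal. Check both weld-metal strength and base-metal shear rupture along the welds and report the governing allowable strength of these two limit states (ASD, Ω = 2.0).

R_n/Ω ≈ 504 kN (weld metal governs)

E55XX → F_EXX = 550 MPa.
t_e = 0.707 × 16 = 11.31 mm; L = 270 mm.
Weld metal: R_n/Ω = (1/2.0) × 0.6 × 550 × 11.31 × 270 × 10⁻³ = 503.9 kN.
Base metal (shear rupture): R_n/Ω = (1/2.0) × 0.6 × 490 × 25 × 270 × 10⁻³ = 992.2 kN.
Governing: weld metal.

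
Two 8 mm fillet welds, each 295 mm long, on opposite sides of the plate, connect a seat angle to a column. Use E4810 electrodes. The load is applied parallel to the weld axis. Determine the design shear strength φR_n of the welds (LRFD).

φR_n ≈ 721 kN

E48XX → F_EXX = 480 MPa.
Effective throat t_e = 0.707 × 8 = 5.656 mm.
Total length L = 590 mm; A_we = 5.656 × 590 = 3337 mm².
F_nw = 0.6 F_EXX = 0.6 × 480 = 288 MPa.
φR_n = 0.75 × 288 × 3337 × 10⁻³ = 720.8 kN.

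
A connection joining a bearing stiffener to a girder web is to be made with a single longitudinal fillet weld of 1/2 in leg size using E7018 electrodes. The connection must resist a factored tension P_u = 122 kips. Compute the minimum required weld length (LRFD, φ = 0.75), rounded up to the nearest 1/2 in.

E70XX → F_EXX = 70 ksi.
Throat t_e = 0.707 × 0.5 = 0.3535 in.
φr_n = 0.75 × 0.6 × 70 × 0.3535 = 11.14 kips/in.
L_req = P_u / φr_n = 122 / 11.14 = 10.96 in total.
Round up → use L = 11 in.

L = 11 in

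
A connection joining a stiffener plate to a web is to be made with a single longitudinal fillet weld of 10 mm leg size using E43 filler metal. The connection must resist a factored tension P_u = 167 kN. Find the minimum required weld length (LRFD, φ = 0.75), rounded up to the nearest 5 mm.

L = 125 mm

E43XX → F_EXX = 430 MPa.
Throat t_e = 0.707 × 10 = 7.07 mm.
φr_n = 0.75 × 0.6 × 430 × 7.07 × 10⁻³ = 1.368 kN/mm.
L_req = P_u / φr_n = 167 / 1.368 = 122.1 mm total.
Round up → use L = 125 mm.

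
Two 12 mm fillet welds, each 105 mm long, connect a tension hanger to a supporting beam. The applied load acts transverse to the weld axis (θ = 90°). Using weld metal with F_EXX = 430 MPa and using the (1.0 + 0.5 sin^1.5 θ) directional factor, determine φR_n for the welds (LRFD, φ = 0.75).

t_e = 0.707 × 12 = 8.484 mm; A_we = 8.484 × 210 = 1782 mm².
Directional factor: 1.0 + 0.5 sin^1.5(90°) = 1.5.
F_nw = 0.6 × 430 × 1.5 = 387 MPa.
φR_n = 0.75 × 387 × 1782 × 10⁻³ = 517.1 kN.

φR_n ≈ 517 kN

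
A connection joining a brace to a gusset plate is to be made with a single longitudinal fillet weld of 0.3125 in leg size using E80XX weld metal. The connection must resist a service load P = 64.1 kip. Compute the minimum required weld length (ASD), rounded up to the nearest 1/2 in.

E80XX → F_EXX = 80 ksi.
Throat t_e = 0.707 × 0.3125 = 0.2209 in.
r_n/Ω = (0.6 × 80 × 0.2209) / 2.0 = 5.302 kip/in.
L_req = P / (r_n/Ω) = 64.1 / 5.302 = 12.09 in total.
Round up → use L = 12.5 in.

L = 12.5 in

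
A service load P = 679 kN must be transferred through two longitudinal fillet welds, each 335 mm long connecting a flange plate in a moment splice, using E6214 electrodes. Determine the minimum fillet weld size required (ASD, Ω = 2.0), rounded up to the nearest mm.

w = 8 mm

E62XX → F_EXX = 620 MPa.
Total weld length L = 670 mm.
Required throat t_e = P × Ω / (0.6 F_EXX × L) = 679 × 2.0 / (0.6 × 620 × 670 × 10⁻³) = 5.449 mm.
Required leg w = t_e / 0.707 = 7.707 mm → use 8 mm.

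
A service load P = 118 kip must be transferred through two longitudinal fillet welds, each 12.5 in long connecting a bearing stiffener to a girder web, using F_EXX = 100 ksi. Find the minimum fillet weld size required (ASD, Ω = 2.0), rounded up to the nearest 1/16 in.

Total weld length L = 25 in.
Required throat t_e = P × Ω / (0.6 F_EXX × L) = 118 × 2.0 / (0.6 × 100 × 25) = 0.1573 in.
Required leg w = t_e / 0.707 = 0.2225 in → use 1/4 in.

w = 1/4 in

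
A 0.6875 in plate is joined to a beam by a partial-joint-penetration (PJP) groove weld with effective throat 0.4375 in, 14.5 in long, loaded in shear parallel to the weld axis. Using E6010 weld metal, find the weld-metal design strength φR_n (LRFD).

φR_n ≈ 171 kips

E60XX → F_EXX = 60 ksi.
Effective throat (given) t_e = 0.4375 in.
A_we = 0.4375 × 14.5 = 6.344 in².
F_nw = 0.6 F_EXX = 36 ksi.
φR_n = 0.75 × 36 × 6.344 = 171.3 kips.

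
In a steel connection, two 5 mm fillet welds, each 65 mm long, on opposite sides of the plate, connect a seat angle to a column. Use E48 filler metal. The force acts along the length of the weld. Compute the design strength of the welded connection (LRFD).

φR_n ≈ 99.3 kN

E48XX → F_EXX = 480 MPa.
Effective throat t_e = 0.707 × 5 = 3.535 mm.
Total length L = 130 mm; A_we = 3.535 × 130 = 459.5 mm².
F_nw = 0.6 F_EXX = 0.6 × 480 = 288 MPa.
φR_n = 0.75 × 288 × 459.5 × 10⁻³ = 99.26 kN.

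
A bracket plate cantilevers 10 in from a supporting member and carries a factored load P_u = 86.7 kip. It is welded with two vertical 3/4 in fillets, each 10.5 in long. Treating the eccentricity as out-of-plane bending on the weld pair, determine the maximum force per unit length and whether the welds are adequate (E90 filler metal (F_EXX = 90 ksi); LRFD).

f_max ≈ 24 kip/in; NOT adequate

L_w = 2 × 10.5 = 21 in; section modulus (unit throat) S = 2 × L²/6 = 36.75 in².
Direct shear f_v = P/L_w = 86.7/21 = 4.129 kip/in.
Moment M = P × e = 86.7 × 10 = 867 kip·in; bending f_b = M/S = 23.59 kip/in.
f_max = √(f_v² + f_b²) = √(4.129² + 23.59²) = 23.95 kip/in.
φr_n = 0.75 × 0.6 × 90 × (0.707 × 0.75) = 21.48 kip/in → NOT adequate.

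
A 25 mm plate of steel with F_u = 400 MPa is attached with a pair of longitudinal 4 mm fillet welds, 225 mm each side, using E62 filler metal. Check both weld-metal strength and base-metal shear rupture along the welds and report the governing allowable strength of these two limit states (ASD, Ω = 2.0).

R_n/Ω ≈ 237 kN (weld metal governs)

E62XX → F_EXX = 620 MPa.
t_e = 0.707 × 4 = 2.828 mm; L = 450 mm.
Weld metal: R_n/Ω = (1/2.0) × 0.6 × 620 × 2.828 × 450 × 10⁻³ = 236.7 kN.
Base metal (shear rupture): R_n/Ω = (1/2.0) × 0.6 × 400 × 25 × 450 × 10⁻³ = 1350 kN.
Governing: weld metal.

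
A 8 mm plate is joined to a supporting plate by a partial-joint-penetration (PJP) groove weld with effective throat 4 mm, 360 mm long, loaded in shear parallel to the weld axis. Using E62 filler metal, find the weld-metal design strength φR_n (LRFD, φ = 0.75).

E62XX → F_EXX = 620 MPa.
Effective throat (given) t_e = 4 mm.
A_we = 4 × 360 = 1440 mm².
F_nw = 0.6 F_EXX = 372 MPa.
φR_n = 0.75 × 372 × 1440 × 10⁻³ = 401.8 kN.

φR_n ≈ 402 kN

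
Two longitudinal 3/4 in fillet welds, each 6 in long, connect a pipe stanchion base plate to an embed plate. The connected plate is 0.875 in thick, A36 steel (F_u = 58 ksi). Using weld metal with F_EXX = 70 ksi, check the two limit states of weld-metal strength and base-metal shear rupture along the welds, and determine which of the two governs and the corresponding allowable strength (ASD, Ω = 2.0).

R_n/Ω ≈ 134 kip (weld metal governs)

t_e = 0.707 × 0.75 = 0.5302 in; L = 12 in.
Weld metal: R_n/Ω = (1/2.0) × 0.6 × 70 × 0.5302 × 12 = 133.6 kip.
Base metal (shear rupture): R_n/Ω = (1/2.0) × 0.6 × 58 × 0.875 × 12 = 182.7 kip.
Governing: weld metal.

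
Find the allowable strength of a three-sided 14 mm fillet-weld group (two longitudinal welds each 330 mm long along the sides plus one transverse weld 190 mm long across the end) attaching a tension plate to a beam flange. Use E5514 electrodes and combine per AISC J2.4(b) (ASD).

R_n/Ω ≈ 1390 kN

E55XX → F_EXX = 550 MPa.
t_e = 0.707 × 14 = 9.898 mm.
R_nwl = 0.6 × 550 × 9.898 × 660 × 10⁻³ = 2156 kN (longitudinal, 2 welds).
R_nwt = 0.6 × 550 × 9.898 × 190 × 10⁻³ = 620.6 kN (transverse, base value).
(i) R_nwl + R_nwt = 2776 kN; (ii) 0.85 R_nwl + 1.5 R_nwt = 2763 kN.
R_n = max = 2776 kN [governs: (i)]; R_n/Ω = 1388 kN.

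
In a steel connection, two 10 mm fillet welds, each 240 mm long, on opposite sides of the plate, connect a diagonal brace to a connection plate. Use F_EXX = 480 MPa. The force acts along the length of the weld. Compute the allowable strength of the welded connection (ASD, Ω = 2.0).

Effective throat t_e = 0.707 × 10 = 7.07 mm.
Total length L = 480 mm; A_we = 7.07 × 480 = 3394 mm².
F_nw = 0.6 F_EXX = 0.6 × 480 = 288 MPa.
R_n = 288 × 3394 × 10⁻³ = 977.4 kN; R_n/Ω = 977.4/2.0 = 488.7 kN.

R_n/Ω ≈ 489 kN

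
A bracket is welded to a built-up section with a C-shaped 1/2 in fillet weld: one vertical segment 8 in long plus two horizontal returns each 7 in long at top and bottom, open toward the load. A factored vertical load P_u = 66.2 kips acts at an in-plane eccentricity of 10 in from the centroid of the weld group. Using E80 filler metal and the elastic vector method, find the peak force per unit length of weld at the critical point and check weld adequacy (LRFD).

E80XX → F_EXX = 80 ksi.
Total weld length L_w = 22 in. Treat welds as unit-width lines.
Centroid: x̄ = 2×7×3.5 / 22 = 2.227 in from the vertical weld.
Polar moment about centroid: J = I_x + I_y = [8³/12 + 2×7×4²] + [8×2.227² + 2(7³/12 + 7×1.273²)] = 386.2 in³.
Direct shear f_v = P/L_w = 66.2 / 22 = 3.009 kip/in (vertical).
Torsion M = P·e = 66.2 × 10 = 662 kip·in.
Critical point at (x, y) = (4.773, 4) from centroid. f_tx = M·y/J = 6.857 kip/in; f_ty = M·x/J = 8.181 kip/in.
Resultant f_max = √[f_tx² + (f_v + f_ty)²] = √[6.857² + (3.009 + 8.181)²] = 13.12 kip/in.
Capacity per unit length: φr_n = 0.75 × 0.6 × 80 × (0.707 × 0.5) = 12.73 kip/in.
13.12 > 12.73 → NOT adequate.

f_max ≈ 13.1 kip/in; NOT adequate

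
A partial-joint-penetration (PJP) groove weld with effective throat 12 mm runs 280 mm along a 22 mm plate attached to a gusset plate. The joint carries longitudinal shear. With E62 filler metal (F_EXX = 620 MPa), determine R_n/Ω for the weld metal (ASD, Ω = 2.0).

R_n/Ω ≈ 625 kN

Effective throat (given) t_e = 12 mm.
A_we = 12 × 280 = 3360 mm².
F_nw = 0.6 F_EXX = 372 MPa.
R_n/Ω = (372 × 3360) / 2.0 × 10⁻³ = 625 kN.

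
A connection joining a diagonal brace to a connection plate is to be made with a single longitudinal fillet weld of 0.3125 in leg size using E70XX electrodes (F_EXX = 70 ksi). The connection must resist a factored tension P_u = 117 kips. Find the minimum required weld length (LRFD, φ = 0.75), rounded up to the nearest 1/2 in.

Throat t_e = 0.707 × 0.3125 = 0.2209 in.
φr_n = 0.75 × 0.6 × 70 × 0.2209 = 6.96 kips/in.
L_req = P_u / φr_n = 117 / 6.96 = 16.81 in total.
Round up → use L = 17 in.

L = 17 in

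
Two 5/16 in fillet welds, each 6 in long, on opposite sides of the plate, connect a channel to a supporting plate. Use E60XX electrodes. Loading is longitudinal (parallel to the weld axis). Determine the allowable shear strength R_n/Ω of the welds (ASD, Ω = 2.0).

E60XX → F_EXX = 60 ksi.
Effective throat t_e = 0.707 × 0.3125 = 0.2209 in.
Total length L = 12 in; A_we = 0.2209 × 12 = 2.651 in².
F_nw = 0.6 F_EXX = 0.6 × 60 = 36 ksi.
R_n = 36 × 2.651 = 95.44 kip; R_n/Ω = 95.44/2.0 = 47.72 kip.

R_n/Ω ≈ 47.7 kip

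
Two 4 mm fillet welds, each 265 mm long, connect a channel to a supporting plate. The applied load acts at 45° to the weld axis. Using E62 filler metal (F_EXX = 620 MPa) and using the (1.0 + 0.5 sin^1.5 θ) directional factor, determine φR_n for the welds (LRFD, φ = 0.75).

φR_n ≈ 543 kN

t_e = 0.707 × 4 = 2.828 mm; A_we = 2.828 × 530 = 1499 mm².
Directional factor: 1.0 + 0.5 sin^1.5(45°) = 1.297.
F_nw = 0.6 × 620 × 1.297 = 482.6 MPa.
φR_n = 0.75 × 482.6 × 1499 × 10⁻³ = 542.5 kN.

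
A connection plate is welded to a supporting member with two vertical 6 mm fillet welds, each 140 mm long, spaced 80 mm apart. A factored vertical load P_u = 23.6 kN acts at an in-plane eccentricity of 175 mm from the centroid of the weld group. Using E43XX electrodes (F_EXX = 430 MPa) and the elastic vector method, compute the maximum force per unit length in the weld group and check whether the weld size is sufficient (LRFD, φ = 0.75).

Total weld length L_w = 280 mm. Treat welds as unit-width lines.
Polar moment about centroid: J = 2[d³/12 + d(b/2)²] = 2[140³/12 + 140×40²] = 905300 mm³.
Direct shear f_v = P/L_w = 23.6×10³ / 280 = 84.29 N/mm (vertical).
Torsion M = P·e = 23.6×10³ × 175 = 4130000 N·mm.
Critical point at (x, y) = (40, 70) from centroid. f_tx = M·y/J = 319.3 N/mm; f_ty = M·x/J = 182.5 N/mm.
Resultant f_max = √[f_tx² + (f_v + f_ty)²] = √[319.3² + (84.29 + 182.5)²] = 416.1 N/mm.
Capacity per unit length: φr_n = 0.75 × 0.6 × 430 × (0.707 × 6) = 820.8 N/mm.
416.1 ≤ 820.8 → adequate.

f_max ≈ 416 N/mm; adequate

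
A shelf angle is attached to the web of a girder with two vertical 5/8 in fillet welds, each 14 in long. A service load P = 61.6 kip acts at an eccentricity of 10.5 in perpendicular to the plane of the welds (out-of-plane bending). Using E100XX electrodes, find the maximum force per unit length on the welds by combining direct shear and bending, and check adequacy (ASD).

E100XX → F_EXX = 100 ksi.
L_w = 2 × 14 = 28 in; section modulus (unit throat) S = 2 × L²/6 = 65.33 in².
Direct shear f_v = P/L_w = 61.6/28 = 2.2 kip/in.
Moment M = P × e = 61.6 × 10.5 = 646.8 kip·in; bending f_b = M/S = 9.9 kip/in.
f_max = √(f_v² + f_b²) = √(2.2² + 9.9²) = 10.14 kip/in.
r_n/Ω = (1/2.0) × 0.6 × 100 × (0.707 × 0.625) = 13.26 kip/in → adequate.

f_max ≈ 10.1 kip/in; adequate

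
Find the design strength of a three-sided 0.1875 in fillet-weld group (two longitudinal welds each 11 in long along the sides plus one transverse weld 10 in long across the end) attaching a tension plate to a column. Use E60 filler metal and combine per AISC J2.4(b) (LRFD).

φR_n ≈ 121 kip

E60XX → F_EXX = 60 ksi.
t_e = 0.707 × 0.1875 = 0.1326 in.
R_nwl = 0.6 × 60 × 0.1326 × 22 = 105 kip (longitudinal, 2 welds).
R_nwt = 0.6 × 60 × 0.1326 × 10 = 47.72 kip (transverse, base value).
(i) R_nwl + R_nwt = 152.7 kip; (ii) 0.85 R_nwl + 1.5 R_nwt = 160.8 kip.
R_n = max = 160.8 kip [governs: (ii)]; φR_n = 120.6 kip.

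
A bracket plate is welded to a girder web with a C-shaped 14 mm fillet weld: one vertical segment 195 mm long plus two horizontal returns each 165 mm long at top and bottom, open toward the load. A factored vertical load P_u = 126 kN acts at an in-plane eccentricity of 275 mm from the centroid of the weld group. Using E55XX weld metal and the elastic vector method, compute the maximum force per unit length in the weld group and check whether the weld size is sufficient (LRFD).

f_max ≈ 1160 N/mm; adequate

E55XX → F_EXX = 550 MPa.
Total weld length L_w = 525 mm. Treat welds as unit-width lines.
Centroid: x̄ = 2×165×82.5 / 525 = 51.86 mm from the vertical weld.
Polar moment about centroid: J = I_x + I_y = [195³/12 + 2×165×97.5²] + [195×51.86² + 2(165³/12 + 165×30.64²)] = 5338000 mm³.
Direct shear f_v = P/L_w = 126×10³ / 525 = 240 N/mm (vertical).
Torsion M = P·e = 126×10³ × 275 = 34650000 N·mm.
Critical point at (x, y) = (113.1, 97.5) from centroid. f_tx = M·y/J = 632.9 N/mm; f_ty = M·x/J = 734.4 N/mm.
Resultant f_max = √[f_tx² + (f_v + f_ty)²] = √[632.9² + (240 + 734.4)²] = 1162 N/mm.
Capacity per unit length: φr_n = 0.75 × 0.6 × 550 × (0.707 × 14) = 2450 N/mm.
1162 ≤ 2450 → adequate.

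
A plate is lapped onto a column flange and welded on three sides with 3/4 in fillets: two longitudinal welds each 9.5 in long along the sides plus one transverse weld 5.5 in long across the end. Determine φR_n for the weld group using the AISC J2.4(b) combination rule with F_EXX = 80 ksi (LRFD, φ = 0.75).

φR_n ≈ 468 kips

t_e = 0.707 × 0.75 = 0.5302 in.
R_nwl = 0.6 × 80 × 0.5302 × 19 = 483.6 kips (longitudinal, 2 welds).
R_nwt = 0.6 × 80 × 0.5302 × 5.5 = 140 kips (transverse, base value).
(i) R_nwl + R_nwt = 623.6 kips; (ii) 0.85 R_nwl + 1.5 R_nwt = 621 kips.
R_n = max = 623.6 kips [governs: (i)]; φR_n = 467.7 kips.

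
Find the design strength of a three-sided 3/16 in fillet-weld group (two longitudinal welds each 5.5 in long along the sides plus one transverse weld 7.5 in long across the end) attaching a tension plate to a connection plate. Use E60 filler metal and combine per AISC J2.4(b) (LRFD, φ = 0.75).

E60XX → F_EXX = 60 ksi.
t_e = 0.707 × 0.1875 = 0.1326 in.
R_nwl = 0.6 × 60 × 0.1326 × 11 = 52.49 kips (longitudinal, 2 welds).
R_nwt = 0.6 × 60 × 0.1326 × 7.5 = 35.79 kips (transverse, base value).
(i) R_nwl + R_nwt = 88.29 kips; (ii) 0.85 R_nwl + 1.5 R_nwt = 98.31 kips.
R_n = max = 98.31 kips [governs: (ii)]; φR_n = 73.73 kips.

φR_n ≈ 73.7 kips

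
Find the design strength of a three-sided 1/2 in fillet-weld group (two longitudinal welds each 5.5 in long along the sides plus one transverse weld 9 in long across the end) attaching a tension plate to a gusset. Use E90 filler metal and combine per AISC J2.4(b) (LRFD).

φR_n ≈ 327 kips

E90XX → F_EXX = 90 ksi.
t_e = 0.707 × 0.5 = 0.3535 in.
R_nwl = 0.6 × 90 × 0.3535 × 11 = 210 kips (longitudinal, 2 welds).
R_nwt = 0.6 × 90 × 0.3535 × 9 = 171.8 kips (transverse, base value).
(i) R_nwl + R_nwt = 381.8 kips; (ii) 0.85 R_nwl + 1.5 R_nwt = 436.2 kips.
R_n = max = 436.2 kips [governs: (ii)]; φR_n = 327.1 kips.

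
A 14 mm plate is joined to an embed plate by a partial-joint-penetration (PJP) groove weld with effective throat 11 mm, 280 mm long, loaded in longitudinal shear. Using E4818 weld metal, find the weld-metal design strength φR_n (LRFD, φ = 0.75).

E48XX → F_EXX = 480 MPa.
Effective throat (given) t_e = 11 mm.
A_we = 11 × 280 = 3080 mm².
F_nw = 0.6 F_EXX = 288 MPa.
φR_n = 0.75 × 288 × 3080 × 10⁻³ = 665.3 kN.

φR_n ≈ 665 kN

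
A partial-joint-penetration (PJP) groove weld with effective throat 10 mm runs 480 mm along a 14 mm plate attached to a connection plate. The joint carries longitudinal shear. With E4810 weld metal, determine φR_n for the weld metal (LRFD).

φR_n ≈ 1040 kN

E48XX → F_EXX = 480 MPa.
Effective throat (given) t_e = 10 mm.
A_we = 10 × 480 = 4800 mm².
F_nw = 0.6 F_EXX = 288 MPa.
φR_n = 0.75 × 288 × 4800 × 10⁻³ = 1037 kN.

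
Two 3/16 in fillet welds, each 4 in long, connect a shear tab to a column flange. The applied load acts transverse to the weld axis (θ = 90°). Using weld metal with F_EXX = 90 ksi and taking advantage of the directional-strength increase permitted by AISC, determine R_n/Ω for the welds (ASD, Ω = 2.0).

t_e = 0.707 × 0.1875 = 0.1326 in; A_we = 0.1326 × 8 = 1.06 in².
Directional factor: 1.0 + 0.5 sin^1.5(90°) = 1.5.
F_nw = 0.6 × 90 × 1.5 = 81 ksi.
R_n/Ω = (81 × 1.06) / 2.0 = 42.95 kips.

R_n/Ω ≈ 43 kips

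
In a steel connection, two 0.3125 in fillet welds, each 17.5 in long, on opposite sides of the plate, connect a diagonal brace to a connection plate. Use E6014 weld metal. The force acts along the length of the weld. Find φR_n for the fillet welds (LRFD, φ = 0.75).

E60XX → F_EXX = 60 ksi.
Effective throat t_e = 0.707 × 0.3125 = 0.2209 in.
Total length L = 35 in; A_we = 0.2209 × 35 = 7.733 in².
F_nw = 0.6 F_EXX = 0.6 × 60 = 36 ksi.
φR_n = 0.75 × 36 × 7.733 = 208.8 kips.

φR_n ≈ 209 kips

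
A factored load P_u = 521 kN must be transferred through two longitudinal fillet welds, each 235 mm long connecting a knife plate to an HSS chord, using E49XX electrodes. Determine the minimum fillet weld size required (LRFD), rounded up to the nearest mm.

w = 8 mm

E49XX → F_EXX = 490 MPa.
Total weld length L = 470 mm.
Required throat t_e = P_u / (φ × 0.6 F_EXX × L) = 521 / (0.75 × 0.6 × 490 × 470 × 10⁻³) = 5.027 mm.
Required leg w = t_e / 0.707 = 7.111 mm → use 8 mm.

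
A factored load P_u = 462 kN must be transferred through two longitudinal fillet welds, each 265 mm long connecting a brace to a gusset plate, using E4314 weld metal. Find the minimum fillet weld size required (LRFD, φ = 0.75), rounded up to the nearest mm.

w = 7 mm

E43XX → F_EXX = 430 MPa.
Total weld length L = 530 mm.
Required throat t_e = P_u / (φ × 0.6 F_EXX × L) = 462 / (0.75 × 0.6 × 430 × 530 × 10⁻³) = 4.505 mm.
Required leg w = t_e / 0.707 = 6.372 mm → use 7 mm.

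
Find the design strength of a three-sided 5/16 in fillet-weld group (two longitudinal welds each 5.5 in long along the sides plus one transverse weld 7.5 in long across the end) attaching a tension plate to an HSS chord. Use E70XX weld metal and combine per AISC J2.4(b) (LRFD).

E70XX → F_EXX = 70 ksi.
t_e = 0.707 × 0.3125 = 0.2209 in.
R_nwl = 0.6 × 70 × 0.2209 × 11 = 102.1 kips (longitudinal, 2 welds).
R_nwt = 0.6 × 70 × 0.2209 × 7.5 = 69.6 kips (transverse, base value).
(i) R_nwl + R_nwt = 171.7 kips; (ii) 0.85 R_nwl + 1.5 R_nwt = 191.2 kips.
R_n = max = 191.2 kips [governs: (ii)]; φR_n = 143.4 kips.

φR_n ≈ 143 kips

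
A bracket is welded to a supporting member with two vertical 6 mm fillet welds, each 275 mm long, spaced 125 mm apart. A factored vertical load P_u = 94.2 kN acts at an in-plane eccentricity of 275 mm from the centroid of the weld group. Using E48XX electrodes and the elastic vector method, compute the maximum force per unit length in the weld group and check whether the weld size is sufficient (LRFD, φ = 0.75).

E48XX → F_EXX = 480 MPa.
Total weld length L_w = 550 mm. Treat welds as unit-width lines.
Polar moment about centroid: J = 2[d³/12 + d(b/2)²] = 2[275³/12 + 275×62.5²] = 5615000 mm³.
Direct shear f_v = P/L_w = 94.2×10³ / 550 = 171.3 N/mm (vertical).
Torsion M = P·e = 94.2×10³ × 275 = 25905000 N·mm.
Critical point at (x, y) = (62.5, 137.5) from centroid. f_tx = M·y/J = 634.4 N/mm; f_ty = M·x/J = 288.4 N/mm.
Resultant f_max = √[f_tx² + (f_v + f_ty)²] = √[634.4² + (171.3 + 288.4)²] = 783.4 N/mm.
Capacity per unit length: φr_n = 0.75 × 0.6 × 480 × (0.707 × 6) = 916.3 N/mm.
783.4 ≤ 916.3 → adequate.

f_max ≈ 783 N/mm; adequate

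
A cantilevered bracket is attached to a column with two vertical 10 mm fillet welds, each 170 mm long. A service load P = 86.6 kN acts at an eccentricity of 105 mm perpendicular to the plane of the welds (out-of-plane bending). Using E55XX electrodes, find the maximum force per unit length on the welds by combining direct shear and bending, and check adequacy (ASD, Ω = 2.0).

f_max ≈ 978 N/mm; adequate

E55XX → F_EXX = 550 MPa.
L_w = 2 × 170 = 340 mm; section modulus (unit throat) S = 2 × L²/6 = 9633 mm².
Direct shear f_v = P/L_w = 86.6×10³/340 = 254.7 N/mm.
Moment M = P × e = 86.6×10³ × 105 = 9093000 N·mm; bending f_b = M/S = 943.9 N/mm.
f_max = √(f_v² + f_b²) = √(254.7² + 943.9²) = 977.7 N/mm.
r_n/Ω = (1/2.0) × 0.6 × 550 × (0.707 × 10) = 1167 N/mm → adequate.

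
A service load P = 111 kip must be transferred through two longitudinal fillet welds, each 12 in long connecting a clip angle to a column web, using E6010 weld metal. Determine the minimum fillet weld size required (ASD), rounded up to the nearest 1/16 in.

w = 3/8 in

E60XX → F_EXX = 60 ksi.
Total weld length L = 24 in.
Required throat t_e = P × Ω / (0.6 F_EXX × L) = 111 × 2.0 / (0.6 × 60 × 24) = 0.2569 in.
Required leg w = t_e / 0.707 = 0.3634 in → use 3/8 in.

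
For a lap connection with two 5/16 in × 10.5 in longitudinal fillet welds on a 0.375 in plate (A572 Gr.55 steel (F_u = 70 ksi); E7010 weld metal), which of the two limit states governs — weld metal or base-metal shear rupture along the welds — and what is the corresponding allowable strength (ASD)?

E70XX → F_EXX = 70 ksi.
t_e = 0.707 × 0.3125 = 0.2209 in; L = 21 in.
Weld metal: R_n/Ω = (1/2.0) × 0.6 × 70 × 0.2209 × 21 = 97.43 kip.
Base metal (shear rupture): R_n/Ω = (1/2.0) × 0.6 × 70 × 0.375 × 21 = 165.4 kip.
Governing: weld metal.

R_n/Ω ≈ 97.4 kip (weld metal governs)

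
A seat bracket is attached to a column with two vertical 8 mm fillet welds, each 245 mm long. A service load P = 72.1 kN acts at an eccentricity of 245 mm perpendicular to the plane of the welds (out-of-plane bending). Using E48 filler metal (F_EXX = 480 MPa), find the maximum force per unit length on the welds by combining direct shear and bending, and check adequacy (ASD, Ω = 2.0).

L_w = 2 × 245 = 490 mm; section modulus (unit throat) S = 2 × L²/6 = 20010 mm².
Direct shear f_v = P/L_w = 72.1×10³/490 = 147.1 N/mm.
Moment M = P × e = 72.1×10³ × 245 = 17664000 N·mm; bending f_b = M/S = 882.9 N/mm.
f_max = √(f_v² + f_b²) = √(147.1² + 882.9²) = 895 N/mm.
r_n/Ω = (1/2.0) × 0.6 × 480 × (0.707 × 8) = 814.5 N/mm → NOT adequate.

f_max ≈ 895 N/mm; NOT adequate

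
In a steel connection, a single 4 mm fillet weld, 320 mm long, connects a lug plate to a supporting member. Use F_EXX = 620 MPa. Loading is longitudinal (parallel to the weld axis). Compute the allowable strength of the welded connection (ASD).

Effective throat t_e = 0.707 × 4 = 2.828 mm.
Total length L = 320 mm; A_we = 2.828 × 320 = 905 mm².
F_nw = 0.6 F_EXX = 0.6 × 620 = 372 MPa.
R_n = 372 × 905 × 10⁻³ = 336.6 kN; R_n/Ω = 336.6/2.0 = 168.3 kN.

R_n/Ω ≈ 168 kN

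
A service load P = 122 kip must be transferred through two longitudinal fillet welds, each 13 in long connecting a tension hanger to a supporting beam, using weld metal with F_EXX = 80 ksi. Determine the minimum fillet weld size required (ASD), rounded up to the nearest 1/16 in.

Total weld length L = 26 in.
Required throat t_e = P × Ω / (0.6 F_EXX × L) = 122 × 2.0 / (0.6 × 80 × 26) = 0.1955 in.
Required leg w = t_e / 0.707 = 0.2765 in → use 5/16 in.

w = 5/16 in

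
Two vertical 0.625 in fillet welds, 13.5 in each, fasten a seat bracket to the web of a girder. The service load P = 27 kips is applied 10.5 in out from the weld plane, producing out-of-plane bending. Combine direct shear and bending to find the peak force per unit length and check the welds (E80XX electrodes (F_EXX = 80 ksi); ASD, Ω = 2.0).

L_w = 2 × 13.5 = 27 in; section modulus (unit throat) S = 2 × L²/6 = 60.75 in².
Direct shear f_v = P/L_w = 27/27 = 1 kip/in.
Moment M = P × e = 27 × 10.5 = 283.5 kip·in; bending f_b = M/S = 4.667 kip/in.
f_max = √(f_v² + f_b²) = √(1² + 4.667²) = 4.773 kip/in.
r_n/Ω = (1/2.0) × 0.6 × 80 × (0.707 × 0.625) = 10.6 kip/in → adequate.

f_max ≈ 4.77 kip/in; adequate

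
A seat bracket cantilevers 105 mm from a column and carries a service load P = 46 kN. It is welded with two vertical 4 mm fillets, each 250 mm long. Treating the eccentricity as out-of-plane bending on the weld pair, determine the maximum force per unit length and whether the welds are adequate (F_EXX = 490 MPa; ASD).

f_max ≈ 249 N/mm; adequate

L_w = 2 × 250 = 500 mm; section modulus (unit throat) S = 2 × L²/6 = 20830 mm².
Direct shear f_v = P/L_w = 46×10³/500 = 92 N/mm.
Moment M = P × e = 46×10³ × 105 = 4830000 N·mm; bending f_b = M/S = 231.8 N/mm.
f_max = √(f_v² + f_b²) = √(92² + 231.8²) = 249.4 N/mm.
r_n/Ω = (1/2.0) × 0.6 × 490 × (0.707 × 4) = 415.7 N/mm → adequate.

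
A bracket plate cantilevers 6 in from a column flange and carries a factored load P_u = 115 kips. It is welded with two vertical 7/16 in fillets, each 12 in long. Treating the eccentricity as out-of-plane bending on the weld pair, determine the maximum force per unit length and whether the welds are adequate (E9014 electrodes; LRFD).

E90XX → F_EXX = 90 ksi.
L_w = 2 × 12 = 24 in; section modulus (unit throat) S = 2 × L²/6 = 48 in².
Direct shear f_v = P/L_w = 115/24 = 4.792 kip/in.
Moment M = P × e = 115 × 6 = 690 kip·in; bending f_b = M/S = 14.38 kip/in.
f_max = √(f_v² + f_b²) = √(4.792² + 14.38²) = 15.15 kip/in.
φr_n = 0.75 × 0.6 × 90 × (0.707 × 0.4375) = 12.53 kip/in → NOT adequate.

f_max ≈ 15.2 kip/in; NOT adequate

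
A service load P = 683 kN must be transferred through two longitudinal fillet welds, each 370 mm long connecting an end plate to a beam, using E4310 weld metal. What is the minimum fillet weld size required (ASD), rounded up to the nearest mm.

E43XX → F_EXX = 430 MPa.
Total weld length L = 740 mm.
Required throat t_e = P × Ω / (0.6 F_EXX × L) = 683 × 2.0 / (0.6 × 430 × 740 × 10⁻³) = 7.155 mm.
Required leg w = t_e / 0.707 = 10.12 mm → use 11 mm.

w = 11 mm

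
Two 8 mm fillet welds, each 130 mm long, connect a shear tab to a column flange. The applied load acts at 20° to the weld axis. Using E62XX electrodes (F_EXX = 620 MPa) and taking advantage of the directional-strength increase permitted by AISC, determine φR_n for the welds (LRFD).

t_e = 0.707 × 8 = 5.656 mm; A_we = 5.656 × 260 = 1471 mm².
Directional factor: 1.0 + 0.5 sin^1.5(20°) = 1.1.
F_nw = 0.6 × 620 × 1.1 = 409.2 MPa.
φR_n = 0.75 × 409.2 × 1471 × 10⁻³ = 451.3 kN.

φR_n ≈ 451 kN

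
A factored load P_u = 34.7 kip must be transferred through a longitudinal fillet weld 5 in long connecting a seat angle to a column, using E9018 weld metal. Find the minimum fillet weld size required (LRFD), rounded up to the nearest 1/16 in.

w = 1/4 in

E90XX → F_EXX = 90 ksi.
Total weld length L = 5 in.
Required throat t_e = P_u / (φ × 0.6 F_EXX × L) = 34.7 / (0.75 × 0.6 × 90 × 5) = 0.1714 in.
Required leg w = t_e / 0.707 = 0.2424 in → use 1/4 in.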